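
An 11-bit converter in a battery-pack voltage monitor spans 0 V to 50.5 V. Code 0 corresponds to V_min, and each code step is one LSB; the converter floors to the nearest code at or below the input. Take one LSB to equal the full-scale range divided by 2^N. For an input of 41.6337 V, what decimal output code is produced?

Range is 50.5 V. LSB = 50.5 V / 2^11 ≈ 24.66 mV.
code = ⌊(V_in − V_min)/LSB⌋ = ⌊(V_in − V_min) × 2^11 / range⌋
     = ⌊(41.6337 − (0)) × 2048 / 50.5⌋ = ⌊41.6337 × 2048/50.5⌋
     = ⌊1688.432⌋ = 1688.

1688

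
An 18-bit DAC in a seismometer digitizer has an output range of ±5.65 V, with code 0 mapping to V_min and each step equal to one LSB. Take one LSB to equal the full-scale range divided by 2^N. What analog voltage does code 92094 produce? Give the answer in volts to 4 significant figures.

Full-scale range = 5.65 V − (-5.65 V) = 11.3 V. LSB = 11.3 V / 2^18.
Output = V_min + (92094/262144) × range = -5.65 + 0.351311 × 11.3 V
      = -5.65 + 3.96981 = -1.68019 V.

-1.680 V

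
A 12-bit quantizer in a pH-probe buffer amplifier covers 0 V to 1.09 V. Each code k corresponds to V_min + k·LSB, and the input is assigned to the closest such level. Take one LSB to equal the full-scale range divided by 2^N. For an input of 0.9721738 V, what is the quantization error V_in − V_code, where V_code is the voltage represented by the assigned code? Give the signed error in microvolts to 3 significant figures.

+62.0 µV

Span = 1.09 V. LSB = 1.09 V / 2^12 ≈ 266.1 µV.
(0.9721738 − (0)) / LSB = 0.9721738 × 4096/1.09 = 3653.2329. Nearest integer: k = 3653.
Reconstructed level: 0 + 3653 × 1.09/4096 V = 0.9721118164 V.
Error = V_in − V_code = 0.9721738 − (0.9721118164) = +62.0 µV.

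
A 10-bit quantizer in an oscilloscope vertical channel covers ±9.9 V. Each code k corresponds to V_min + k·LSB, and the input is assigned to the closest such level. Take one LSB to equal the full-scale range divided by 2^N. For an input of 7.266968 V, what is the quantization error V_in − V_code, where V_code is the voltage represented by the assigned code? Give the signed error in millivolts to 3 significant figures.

Span: 9.9 V − (-9.9 V) = 19.8 V. LSB = 19.8 V / 2^10 ≈ 19.34 mV.
Position in LSBs: (7.266968 − (-9.9)) × 1024/19.8 = 887.8270; rounding gives k = 888.
V_code = -9.9 + (888/1024) × 19.8 = 7.270312500 V.
e = 7.266968 − (7.270312500) = −3.34 mV.

−3.34 mV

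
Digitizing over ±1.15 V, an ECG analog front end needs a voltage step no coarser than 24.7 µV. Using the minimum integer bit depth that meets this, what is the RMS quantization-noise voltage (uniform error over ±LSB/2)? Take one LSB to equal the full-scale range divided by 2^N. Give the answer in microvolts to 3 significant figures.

The full-scale span is 1.15 − (-1.15) = 2.3 V.
Levels needed ≥ 2.3/24.7 µV = 93120. 2^17 = 131072 suffices, so N_min = 17.
One LSB is 2.3 V / 131072 = 17.548 µV.
σ_q = LSB/√12 = 17.548 µV/3.4641 = 5.07 µV.

5.07 µV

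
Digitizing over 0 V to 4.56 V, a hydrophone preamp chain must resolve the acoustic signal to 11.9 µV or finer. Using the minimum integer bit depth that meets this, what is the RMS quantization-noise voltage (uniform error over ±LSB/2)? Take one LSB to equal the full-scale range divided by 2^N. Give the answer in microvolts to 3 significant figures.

Span = 4.56 V.
Need 2^N ≥ 4.56 V / 11.9 µV = 383200 → N_min = 19.
Step size = 4.56/524288 V = 8.6975 µV.
RMS noise = LSB/√12 = 2.51 µV.

2.51 µV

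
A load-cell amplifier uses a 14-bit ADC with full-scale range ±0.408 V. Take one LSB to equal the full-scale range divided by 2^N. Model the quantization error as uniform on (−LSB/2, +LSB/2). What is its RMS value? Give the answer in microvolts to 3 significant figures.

14.4 µV

The full-scale span is 0.408 − (-0.408) = 0.816 V.
One LSB is 0.816 V / 16384 = 49.805 µV.
For a uniform distribution on [−LSB/2, +LSB/2], V_rms = LSB/√12 = 49.805 µV/3.4641 = 14.4 µV.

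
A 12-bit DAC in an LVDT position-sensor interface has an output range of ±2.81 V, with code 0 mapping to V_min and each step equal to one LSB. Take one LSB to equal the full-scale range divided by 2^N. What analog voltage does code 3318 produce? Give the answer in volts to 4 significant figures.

Range = 2.81 − (-2.81) = 5.62 V. LSB = 5.62 V / 2^12.
V_out = V_min + code × LSB = -2.81 V + 3318 × 5.62 V / 4096
      = -2.81 V + 4.55253 V = 1.74253 V.

1.743 V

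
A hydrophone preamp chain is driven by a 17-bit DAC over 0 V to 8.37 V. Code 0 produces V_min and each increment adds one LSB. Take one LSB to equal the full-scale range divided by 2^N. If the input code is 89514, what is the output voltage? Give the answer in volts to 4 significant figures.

V_FS = 8.37 V. LSB = 8.37 V / 2^17.
V_out = V_min + code × LSB = 0 V + 89514 × 8.37 V / 131072
      = 0 V + 5.71619 V = 5.71619 V.

5.716 V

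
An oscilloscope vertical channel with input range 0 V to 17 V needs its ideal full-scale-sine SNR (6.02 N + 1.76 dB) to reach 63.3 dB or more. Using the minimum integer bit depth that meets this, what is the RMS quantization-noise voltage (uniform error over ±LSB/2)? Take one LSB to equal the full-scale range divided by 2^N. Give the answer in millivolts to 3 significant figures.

Range is 17 V.
Required N = ⌈(63.3 − 1.76)/6.02⌉ = ⌈10.223⌉ = 11.
LSB = 17 V / 2^11 = 8.3008 mV.
σ_q = LSB/√12 = 8.3008 mV/3.4641 = 2.40 mV.

2.40 mV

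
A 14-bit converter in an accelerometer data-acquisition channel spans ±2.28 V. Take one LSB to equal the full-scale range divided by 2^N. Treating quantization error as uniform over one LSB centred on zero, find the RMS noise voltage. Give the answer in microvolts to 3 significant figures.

The full-scale span is 2.28 − (-2.28) = 4.56 V.
LSB = 4.56 V ÷ 2^14 = 4.56/16384 V = 278.32 µV.
σ_q = LSB/√12 = 278.32 µV/3.4641 = 80.3 µV.

80.3 µV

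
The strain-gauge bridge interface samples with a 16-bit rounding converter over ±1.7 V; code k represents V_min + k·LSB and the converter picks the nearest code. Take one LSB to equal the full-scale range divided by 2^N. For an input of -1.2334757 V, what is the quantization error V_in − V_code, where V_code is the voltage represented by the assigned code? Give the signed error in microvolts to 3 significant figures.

Full-scale range = 1.7 V − (-1.7 V) = 3.4 V. LSB = 3.4 V / 2^16 ≈ 51.88 µV.
Position in LSBs: (-1.2334757 − (-1.7)) × 65536/3.4 = 8992.3931; rounding gives k = 8992.
Reconstructed level: -1.7 + 8992 × 3.4/65536 V = -1.2334960938 V.
Error = V_in − V_code = -1.2334757 − (-1.2334960938) = +20.4 µV.

+20.4 µV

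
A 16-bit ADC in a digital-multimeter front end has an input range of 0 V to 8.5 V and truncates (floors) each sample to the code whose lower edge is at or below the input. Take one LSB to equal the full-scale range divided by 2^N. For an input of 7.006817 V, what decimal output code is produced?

V_FS = 8.5 V. LSB = 8.5 V / 2^16 ≈ 129.7 µV.
(V_in − V_min) × 2^16/range = (7.006817 − (0)) × 65536/8.5 = 54023.383.
Floor → code = 54023.

54023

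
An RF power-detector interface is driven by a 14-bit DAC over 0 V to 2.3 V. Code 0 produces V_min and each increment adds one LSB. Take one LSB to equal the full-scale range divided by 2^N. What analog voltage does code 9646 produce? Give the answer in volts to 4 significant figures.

V_FS = 2.3 V. LSB = 2.3 V / 2^14.
V_out = V_min + code × LSB = 0 V + 9646 × 2.3 V / 16384
      = 0 V + 1.35411 V = 1.35411 V.

1.354 V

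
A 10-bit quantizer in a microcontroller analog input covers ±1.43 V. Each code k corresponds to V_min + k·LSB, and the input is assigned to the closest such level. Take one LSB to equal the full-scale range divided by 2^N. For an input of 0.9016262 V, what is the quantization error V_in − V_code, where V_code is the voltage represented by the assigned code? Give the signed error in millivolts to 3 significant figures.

−0.503 mV

Range = 1.43 − (-1.43) = 2.86 V. LSB = 2.86 V / 2^10 ≈ 2.793 mV.
Position in LSBs: (0.9016262 − (-1.43)) × 1024/2.86 = 834.8200; rounding gives k = 835.
V_code = V_min + k × range/2^10 = -1.43 + 835 × 2.86/1024 = 0.9021289063 V.
Error = V_in − V_code = 0.9016262 − (0.9021289063) = −0.503 mV.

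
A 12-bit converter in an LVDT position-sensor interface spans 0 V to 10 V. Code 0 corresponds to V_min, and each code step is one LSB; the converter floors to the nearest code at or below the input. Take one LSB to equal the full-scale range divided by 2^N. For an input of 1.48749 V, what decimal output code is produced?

609

Range is 10 V. LSB = 10 V / 2^12 ≈ 2.441 mV.
(V_in − V_min) × 2^12/range = (1.48749 − (0)) × 4096/10 = 609.276.
Floor → code = 609.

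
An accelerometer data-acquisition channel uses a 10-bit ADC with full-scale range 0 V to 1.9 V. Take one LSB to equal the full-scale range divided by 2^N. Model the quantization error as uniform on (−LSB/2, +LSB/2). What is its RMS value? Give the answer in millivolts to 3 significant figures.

V_FS = 1.9 V.
LSB = 1.9 V ÷ 2^10 = 1.9/1024 V = 1.8555 mV.
RMS of a uniform error over width LSB is LSB/√12 = 0.536 mV.

0.536 mV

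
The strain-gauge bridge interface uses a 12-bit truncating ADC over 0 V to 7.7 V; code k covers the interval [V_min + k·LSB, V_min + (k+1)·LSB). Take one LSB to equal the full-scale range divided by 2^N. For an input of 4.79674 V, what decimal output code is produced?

2551

Range is 7.7 V. LSB = 7.7 V / 2^12 ≈ 1.880 mV.
V_in − V_min = 4.79674 − (0) = 4.79674 V.
Divide by LSB: 4.79674 × 4096/7.7 = 2551.6165.
Truncating gives code 2551.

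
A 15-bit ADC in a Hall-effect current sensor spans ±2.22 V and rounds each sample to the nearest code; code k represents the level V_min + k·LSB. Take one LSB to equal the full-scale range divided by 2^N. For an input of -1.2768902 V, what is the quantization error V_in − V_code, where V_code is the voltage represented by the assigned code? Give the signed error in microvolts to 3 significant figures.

+43.4 µV

Full-scale range = 2.22 V − (-2.22 V) = 4.44 V. LSB = 4.44 V / 2^15 ≈ 135.5 µV.
(V_in − V_min)/LSB = (-1.2768902 − (-2.22)) × 32768/4.44 = 6960.3203 → nearest code k = 6960.
V_code = -2.22 + (6960/32768) × 4.44 = -1.2769335938 V.
V_in − V_code = -1.2768902 − (-1.2769335938) = +43.4 µV.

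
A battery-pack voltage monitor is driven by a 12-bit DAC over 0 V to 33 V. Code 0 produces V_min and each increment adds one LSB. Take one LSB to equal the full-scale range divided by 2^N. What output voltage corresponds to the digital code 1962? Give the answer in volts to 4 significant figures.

Span = 33 V. LSB = 33 V / 2^12.
V_out = 0 + 1962 × (33/4096) V
      = 0 + 15.8071 = 15.8071 V.

15.81 V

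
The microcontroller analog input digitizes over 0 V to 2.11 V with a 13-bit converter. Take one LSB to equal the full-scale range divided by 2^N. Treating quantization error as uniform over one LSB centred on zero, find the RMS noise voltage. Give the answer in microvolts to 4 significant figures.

74.35 µV

Full-scale range = 2.11 V.
LSB = 2.11 V ÷ 2^13 = 2.11/8192 V = 257.568 µV.
V_rms = LSB/√12 = 257.568 µV / √12 = 74.35 µV.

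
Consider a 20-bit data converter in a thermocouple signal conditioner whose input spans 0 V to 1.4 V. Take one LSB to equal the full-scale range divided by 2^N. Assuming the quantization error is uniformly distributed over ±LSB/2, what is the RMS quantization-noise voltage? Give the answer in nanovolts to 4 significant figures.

Full-scale range = 1.4 V.
Step size = 1.4/1048576 V = 1.33514 µV.
V_rms = LSB/√12 = 1.33514 µV / √12 = 385.4 nV.

385.4 nV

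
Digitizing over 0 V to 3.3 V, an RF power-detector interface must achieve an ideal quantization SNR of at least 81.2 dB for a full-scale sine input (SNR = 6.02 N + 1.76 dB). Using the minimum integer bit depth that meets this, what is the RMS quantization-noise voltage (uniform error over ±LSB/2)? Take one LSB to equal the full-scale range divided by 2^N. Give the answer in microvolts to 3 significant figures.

58.1 µV

Full-scale range = 3.3 V.
6.02 N + 1.76 ≥ 81.2 gives N ≥ 13.196, so the minimum integer is 14.
LSB = 3.3 V / 2^14 = 201.42 µV.
σ_q = LSB/√12 = 201.42 µV/3.4641 = 58.1 µV.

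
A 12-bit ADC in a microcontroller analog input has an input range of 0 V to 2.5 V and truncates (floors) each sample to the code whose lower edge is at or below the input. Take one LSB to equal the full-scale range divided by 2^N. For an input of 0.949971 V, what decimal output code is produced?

Span = 2.5 V. LSB = 2.5 V / 2^12 ≈ 0.6104 mV.
(V_in − V_min) × 2^12/range = (0.949971 − (0)) × 4096/2.5 = 1556.432.
Floor → code = 1556.

1556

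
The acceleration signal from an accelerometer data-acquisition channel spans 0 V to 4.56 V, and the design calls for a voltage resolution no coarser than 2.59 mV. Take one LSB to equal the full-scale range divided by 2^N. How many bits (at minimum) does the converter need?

Span = 4.56 V.
4.56 V / 2.59 mV = 1761. Since 2^10 = 1024 and 2^11 = 2048, N = 11.

11 bits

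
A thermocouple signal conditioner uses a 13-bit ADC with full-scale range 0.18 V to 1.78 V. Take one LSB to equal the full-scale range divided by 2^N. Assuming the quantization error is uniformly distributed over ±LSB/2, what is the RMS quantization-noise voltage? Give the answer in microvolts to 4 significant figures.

Range = 1.78 − (0.18) = 1.6 V.
LSB = 1.6 V ÷ 2^13 = 1.6/8192 V = 195.313 µV.
RMS of a uniform error over width LSB is LSB/√12 = 56.38 µV.

56.38 µV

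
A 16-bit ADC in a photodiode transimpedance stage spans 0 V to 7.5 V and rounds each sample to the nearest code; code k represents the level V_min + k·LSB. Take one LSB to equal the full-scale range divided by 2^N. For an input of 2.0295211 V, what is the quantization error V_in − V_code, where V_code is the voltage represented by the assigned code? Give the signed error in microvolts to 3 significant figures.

+25.9 µV

V_FS = 7.5 V. LSB = 7.5 V / 2^16 ≈ 114.4 µV.
(2.0295211 − (0)) / LSB = 2.0295211 × 65536/7.5 = 17734.2260. Nearest integer: k = 17734.
Reconstructed level: 0 + 17734 × 7.5/65536 V = 2.0294952393 V.
V_in − V_code = 2.0295211 − (2.0294952393) = +25.9 µV.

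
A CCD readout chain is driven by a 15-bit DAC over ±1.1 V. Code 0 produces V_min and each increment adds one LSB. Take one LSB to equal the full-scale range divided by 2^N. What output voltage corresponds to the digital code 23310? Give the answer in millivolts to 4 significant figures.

Span: 1.1 V − (-1.1 V) = 2.2 V. LSB = 2.2 V / 2^15.
V_out = V_min + code × LSB = -1.1 V + 23310 × 2.2 V / 32768
      = -1.1 + 1.56500 = 0.465002 V.

465.0 mV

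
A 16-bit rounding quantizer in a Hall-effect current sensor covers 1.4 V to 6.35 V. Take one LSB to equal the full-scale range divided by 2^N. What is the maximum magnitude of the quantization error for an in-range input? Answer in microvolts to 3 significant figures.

37.8 µV

Full-scale range = 6.35 V − (1.4 V) = 4.95 V.
LSB = 4.95 V ÷ 2^16 = 4.95/65536 V = 75.531 µV.
Worst-case error for round-to-nearest is half an LSB: 37.8 µV.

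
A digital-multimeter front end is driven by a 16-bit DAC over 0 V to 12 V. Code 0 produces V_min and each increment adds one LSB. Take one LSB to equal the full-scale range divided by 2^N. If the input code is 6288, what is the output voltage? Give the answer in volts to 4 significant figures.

Span = 12 V. LSB = 12 V / 2^16.
V_out = 0 + 6288 × (12/65536) V
      = 0 V + 1.15137 V = 1.15137 V.

1.151 V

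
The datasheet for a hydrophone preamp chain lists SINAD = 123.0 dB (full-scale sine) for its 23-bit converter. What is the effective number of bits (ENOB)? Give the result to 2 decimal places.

Inverting SNR = 6.02 N + 1.76: N_eff = (123.0 − 1.76)/6.02 = 20.1395.

20.14 bits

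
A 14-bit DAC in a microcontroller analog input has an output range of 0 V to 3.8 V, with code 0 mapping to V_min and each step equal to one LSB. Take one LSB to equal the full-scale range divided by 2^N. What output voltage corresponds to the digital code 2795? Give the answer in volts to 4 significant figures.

V_FS = 3.8 V. LSB = 3.8 V / 2^14.
Output = V_min + (2795/16384) × range = 0 + 0.170593 × 3.8 V
      = 0 + 0.648254 = 0.648254 V.

0.6483 V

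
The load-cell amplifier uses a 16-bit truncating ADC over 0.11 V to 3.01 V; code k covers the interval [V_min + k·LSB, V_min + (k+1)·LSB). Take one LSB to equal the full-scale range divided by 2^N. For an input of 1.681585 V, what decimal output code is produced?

The full-scale span is 3.01 − (0.11) = 2.9 V. LSB = 2.9 V / 2^16 ≈ 44.25 µV.
code = ⌊(V_in − V_min)/LSB⌋ = ⌊(V_in − V_min) × 2^16 / range⌋
     = ⌊(1.681585 − (0.11)) × 65536 / 2.9⌋ = ⌊1.571585 × 65536/2.9⌋
     = ⌊35515.653⌋ = 35515.

35515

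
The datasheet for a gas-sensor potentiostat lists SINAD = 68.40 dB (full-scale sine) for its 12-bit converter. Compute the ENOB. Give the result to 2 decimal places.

ENOB = (SINAD − 1.76) / 6.02 = (68.40 − 1.76) / 6.02 = 66.64 / 6.02 = 11.0698.

11.07 bits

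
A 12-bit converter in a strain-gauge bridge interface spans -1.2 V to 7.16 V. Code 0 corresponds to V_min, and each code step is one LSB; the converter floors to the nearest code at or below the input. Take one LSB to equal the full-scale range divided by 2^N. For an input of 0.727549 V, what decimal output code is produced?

944

Span: 7.16 V − (-1.2 V) = 8.36 V. LSB = 8.36 V / 2^12 ≈ 2.041 mV.
(V_in − V_min) × 2^12/range = (0.727549 − (-1.2)) × 4096/8.36 = 944.407.
Floor → code = 944.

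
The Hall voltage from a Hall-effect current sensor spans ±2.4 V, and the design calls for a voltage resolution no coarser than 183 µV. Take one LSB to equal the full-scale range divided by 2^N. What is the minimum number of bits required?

15 bits

Full-scale range = 2.4 V − (-2.4 V) = 4.8 V.
Need 2^N ≥ 4.8 V / 183 µV = 26230 → N_min = 15.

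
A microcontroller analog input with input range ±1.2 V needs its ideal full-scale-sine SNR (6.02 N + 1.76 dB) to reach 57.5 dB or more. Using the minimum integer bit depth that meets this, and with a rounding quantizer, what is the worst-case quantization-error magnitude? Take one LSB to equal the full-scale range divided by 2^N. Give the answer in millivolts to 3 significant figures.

1.17 mV

Range = 1.2 − (-1.2) = 2.4 V.
6.02 N + 1.76 ≥ 57.5 gives N ≥ 9.259, so the minimum integer is 10.
One LSB is 2.4 V / 1024 = 2.3438 mV.
Half an LSB is 1.17 mV.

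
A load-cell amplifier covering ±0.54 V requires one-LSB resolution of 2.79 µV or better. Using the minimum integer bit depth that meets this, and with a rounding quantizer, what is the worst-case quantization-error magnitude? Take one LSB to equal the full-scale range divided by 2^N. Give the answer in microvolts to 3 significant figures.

The full-scale span is 0.54 − (-0.54) = 1.08 V.
Need 2^N ≥ 1.08 V / 2.79 µV = 387100 → N_min = 19.
LSB = 1.08 V ÷ 2^19 = 1.08/524288 V = 2.0599 µV.
Max error for round-to-nearest is LSB/2 = 1.03 µV.

1.03 µV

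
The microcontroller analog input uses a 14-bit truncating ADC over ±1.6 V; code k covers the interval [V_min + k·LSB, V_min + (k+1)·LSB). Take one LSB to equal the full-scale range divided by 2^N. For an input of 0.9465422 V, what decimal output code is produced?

Range = 1.6 − (-1.6) = 3.2 V. LSB = 3.2 V / 2^14 ≈ 195.3 µV.
(V_in − V_min) × 2^14/range = (0.9465422 − (-1.6)) × 16384/3.2 = 13038.296.
Floor → code = 13038.

13038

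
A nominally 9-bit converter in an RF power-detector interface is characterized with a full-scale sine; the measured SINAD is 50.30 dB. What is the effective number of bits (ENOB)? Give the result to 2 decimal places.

8.06 bits

ENOB = (SINAD − 1.76) / 6.02 = (50.30 − 1.76) / 6.02 = 48.54 / 6.02 = 8.0631.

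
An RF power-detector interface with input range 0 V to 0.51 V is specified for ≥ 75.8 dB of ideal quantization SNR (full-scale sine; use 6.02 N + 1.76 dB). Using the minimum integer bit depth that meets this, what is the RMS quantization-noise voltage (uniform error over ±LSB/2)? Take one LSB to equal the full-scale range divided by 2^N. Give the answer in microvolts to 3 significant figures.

18.0 µV

V_FS = 0.51 V.
Solving 6.02 N ≥ 75.8 − 1.76: N ≥ 12.299. Round up → N = 13.
LSB = 0.51 V / 2^13 = 62.256 µV.
σ_q = LSB/√12 = 62.256 µV/3.4641 = 18.0 µV.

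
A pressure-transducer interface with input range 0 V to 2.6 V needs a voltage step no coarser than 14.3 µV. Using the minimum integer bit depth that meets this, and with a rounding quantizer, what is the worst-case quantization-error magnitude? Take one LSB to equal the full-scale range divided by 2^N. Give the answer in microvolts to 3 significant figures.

4.96 µV

Full-scale range = 2.6 V.
Levels needed ≥ 2.6/14.3 µV = 181800. 2^18 = 262144 suffices, so N_min = 18.
Step size = 2.6/262144 V = 9.9182 µV.
Half an LSB is 4.96 µV.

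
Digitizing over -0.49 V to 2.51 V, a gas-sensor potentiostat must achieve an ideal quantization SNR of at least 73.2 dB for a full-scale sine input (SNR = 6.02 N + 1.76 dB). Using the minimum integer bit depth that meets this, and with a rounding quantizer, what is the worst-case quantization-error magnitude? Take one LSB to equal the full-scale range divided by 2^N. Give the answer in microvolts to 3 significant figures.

366 µV

Range = 2.51 − (-0.49) = 3 V.
6.02 N + 1.76 ≥ 73.2 gives N ≥ 11.867, so the minimum integer is 12.
One LSB is 3 V / 4096 = 0.73242 mV.
Half an LSB is 366 µV.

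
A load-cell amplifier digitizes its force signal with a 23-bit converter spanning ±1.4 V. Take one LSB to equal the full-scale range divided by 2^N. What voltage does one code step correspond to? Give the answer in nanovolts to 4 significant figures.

Range = 1.4 − (-1.4) = 2.8 V.
Number of codes = 2^23 = 8388608.
Step size = 2.8/8388608 V = 333.8 nV.

333.8 nV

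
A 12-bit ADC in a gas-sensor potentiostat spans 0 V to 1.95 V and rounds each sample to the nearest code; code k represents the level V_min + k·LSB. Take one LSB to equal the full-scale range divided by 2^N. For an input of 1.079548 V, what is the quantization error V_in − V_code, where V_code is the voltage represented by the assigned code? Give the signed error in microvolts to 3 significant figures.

Span = 1.95 V. LSB = 1.95 V / 2^12 ≈ 476.1 µV.
(V_in − V_min)/LSB = (1.079548 − (0)) × 4096/1.95 = 2267.6044 → nearest code k = 2268.
V_code = V_min + k × range/2^12 = 0 + 2268 × 1.95/4096 = 1.079736328 V.
V_in − V_code = 1.079548 − (1.079736328) = −188 µV.

−188 µV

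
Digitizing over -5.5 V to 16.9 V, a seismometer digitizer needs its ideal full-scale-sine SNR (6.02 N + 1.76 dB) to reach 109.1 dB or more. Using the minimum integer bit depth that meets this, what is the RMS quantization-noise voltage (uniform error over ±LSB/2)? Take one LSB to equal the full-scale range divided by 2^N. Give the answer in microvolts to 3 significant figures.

Full-scale range = 16.9 V − (-5.5 V) = 22.4 V.
Required N = ⌈(109.1 − 1.76)/6.02⌉ = ⌈17.831⌉ = 18.
Step size = 22.4/262144 V = 85.449 µV.
σ_q = LSB/√12 = 85.449 µV/3.4641 = 24.7 µV.

24.7 µV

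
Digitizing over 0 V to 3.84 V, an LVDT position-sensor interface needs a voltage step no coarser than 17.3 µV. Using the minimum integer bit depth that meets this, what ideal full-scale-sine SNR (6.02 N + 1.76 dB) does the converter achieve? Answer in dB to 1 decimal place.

110.1 dB

V_FS = 3.84 V.
Levels needed ≥ 3.84/17.3 µV = 222000. 2^18 = 262144 suffices, so N_min = 18.
Ideal SNR at N = 18: 6.02·18 + 1.76 = 110.1 dB.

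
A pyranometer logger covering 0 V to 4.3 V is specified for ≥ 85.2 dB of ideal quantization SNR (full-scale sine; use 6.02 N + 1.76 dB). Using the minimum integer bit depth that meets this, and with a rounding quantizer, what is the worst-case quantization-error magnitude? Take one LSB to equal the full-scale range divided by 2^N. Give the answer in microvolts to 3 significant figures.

131 µV

V_FS = 4.3 V.
Required N = ⌈(85.2 − 1.76)/6.02⌉ = ⌈13.860⌉ = 14.
LSB = 4.3 V ÷ 2^14 = 4.3/16384 V = 262.45 µV.
Max error for round-to-nearest is LSB/2 = 131 µV.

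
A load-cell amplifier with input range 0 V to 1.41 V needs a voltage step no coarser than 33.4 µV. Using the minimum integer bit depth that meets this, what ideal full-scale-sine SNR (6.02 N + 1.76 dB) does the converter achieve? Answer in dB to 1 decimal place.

98.1 dB

Span = 1.41 V.
1.41 V / 33.4 µV = 42220. Since 2^15 = 32768 and 2^16 = 65536, N = 16.
SNR = 6.02 × 16 + 1.76 = 98.08 dB.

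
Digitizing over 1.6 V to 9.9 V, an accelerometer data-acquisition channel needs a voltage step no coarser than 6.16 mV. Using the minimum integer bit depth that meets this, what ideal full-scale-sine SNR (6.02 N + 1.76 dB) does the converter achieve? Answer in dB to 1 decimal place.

68.0 dB

The full-scale span is 9.9 − (1.6) = 8.3 V.
Levels needed ≥ 8.3/6.16 mV = 1347. 2^11 = 2048 suffices, so N_min = 11.
SNR = 6.02 × 11 + 1.76 = 67.98 dB.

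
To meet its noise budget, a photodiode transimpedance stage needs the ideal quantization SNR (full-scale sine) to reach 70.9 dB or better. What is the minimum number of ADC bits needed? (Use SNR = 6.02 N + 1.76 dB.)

12 bits

N ≥ (70.9 − 1.76)/6.02 = 11.485 → N_min = 12.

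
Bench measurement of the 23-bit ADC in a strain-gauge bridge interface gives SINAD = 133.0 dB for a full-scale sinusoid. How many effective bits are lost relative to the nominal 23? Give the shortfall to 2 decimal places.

1.20 bits

Effective bits = (133.0 − 1.76)/6.02 = 21.8007.
Shortfall = 23 − 21.8007 = 1.1993 bits.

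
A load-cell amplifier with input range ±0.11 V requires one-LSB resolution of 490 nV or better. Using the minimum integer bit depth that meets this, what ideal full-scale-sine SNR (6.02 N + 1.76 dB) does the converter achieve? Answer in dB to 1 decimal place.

Full-scale range = 0.11 V − (-0.11 V) = 0.22 V.
Need 2^N ≥ 0.22 V / 490 nV = 449000 → N_min = 19.
6.02(19) + 1.76 = 116.14 dB.

116.1 dB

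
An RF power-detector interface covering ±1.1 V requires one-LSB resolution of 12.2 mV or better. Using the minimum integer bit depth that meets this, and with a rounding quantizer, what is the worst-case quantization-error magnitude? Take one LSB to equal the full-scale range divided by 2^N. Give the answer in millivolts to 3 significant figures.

The full-scale span is 1.1 − (-1.1) = 2.2 V.
2.2 V / 12.2 mV = 180.3. Since 2^7 = 128 and 2^8 = 256, N = 8.
One LSB is 2.2 V / 256 = 8.5938 mV.
|e|_max = LSB/2 = 4.30 mV.

4.30 mV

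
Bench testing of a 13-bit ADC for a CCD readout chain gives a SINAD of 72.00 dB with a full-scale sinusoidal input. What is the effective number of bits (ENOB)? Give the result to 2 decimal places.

11.67 bits

Inverting SNR = 6.02 N + 1.76: N_eff = (72.00 − 1.76)/6.02 = 11.6678.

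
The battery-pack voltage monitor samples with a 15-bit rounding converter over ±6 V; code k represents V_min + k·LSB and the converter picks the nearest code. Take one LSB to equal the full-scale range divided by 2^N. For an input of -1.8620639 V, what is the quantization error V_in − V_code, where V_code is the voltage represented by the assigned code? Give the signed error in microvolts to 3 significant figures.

+119 µV

The full-scale span is 6 − (-6) = 12 V. LSB = 12 V / 2^15 ≈ 366.2 µV.
(-1.8620639 − (-6)) / LSB = 4.1379361 × 32768/12 = 11299.3242. Nearest integer: k = 11299.
Reconstructed level: -6 + 11299 × 12/32768 V = -1.8621826172 V.
V_in − V_code = -1.8620639 − (-1.8621826172) = +119 µV.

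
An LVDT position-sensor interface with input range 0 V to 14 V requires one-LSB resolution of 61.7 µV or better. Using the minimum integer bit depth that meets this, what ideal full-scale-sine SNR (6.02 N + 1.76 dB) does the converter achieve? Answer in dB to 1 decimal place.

V_FS = 14 V.
Required number of levels: 14/61.7 µV = 226900; smallest N with 2^N ≥ that is 18.
SNR = 6.02 × 18 + 1.76 = 110.12 dB.

110.1 dB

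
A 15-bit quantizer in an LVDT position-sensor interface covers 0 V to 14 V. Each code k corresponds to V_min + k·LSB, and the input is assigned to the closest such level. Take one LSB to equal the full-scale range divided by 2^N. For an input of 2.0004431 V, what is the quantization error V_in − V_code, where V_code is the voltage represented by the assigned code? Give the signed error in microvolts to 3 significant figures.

Span = 14 V. LSB = 14 V / 2^15 ≈ 427.2 µV.
Position in LSBs: (2.0004431 − (0)) × 32768/14 = 4682.1800; rounding gives k = 4682.
V_code = V_min + k × range/2^15 = 0 + 4682 × 14/32768 = 2.0003662109 V.
Error = V_in − V_code = 2.0004431 − (2.0003662109) = +76.9 µV.

+76.9 µV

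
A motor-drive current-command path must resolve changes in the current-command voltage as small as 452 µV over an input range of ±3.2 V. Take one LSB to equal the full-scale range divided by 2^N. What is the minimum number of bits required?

The full-scale span is 3.2 − (-3.2) = 6.4 V.
Levels needed ≥ 6.4/452 µV = 14160. 2^14 = 16384 suffices, so N_min = 14.

14 bits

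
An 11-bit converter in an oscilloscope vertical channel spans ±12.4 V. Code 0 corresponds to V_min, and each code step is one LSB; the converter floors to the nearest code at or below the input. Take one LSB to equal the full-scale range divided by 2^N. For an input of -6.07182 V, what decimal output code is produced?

The full-scale span is 12.4 − (-12.4) = 24.8 V. LSB = 24.8 V / 2^11 ≈ 12.11 mV.
V_in − V_min = -6.07182 − (-12.4) = 6.32818 V.
Divide by LSB: 6.32818 × 2048/24.8 = 522.5852.
Truncating gives code 522.

522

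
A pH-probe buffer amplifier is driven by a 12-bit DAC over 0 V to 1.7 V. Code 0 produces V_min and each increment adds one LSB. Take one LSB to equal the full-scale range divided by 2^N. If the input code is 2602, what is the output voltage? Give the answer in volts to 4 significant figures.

Span = 1.7 V. LSB = 1.7 V / 2^12.
Output = V_min + (2602/4096) × range = 0 + 0.635254 × 1.7 V
      = 0 + 1.07993 = 1.07993 V.

1.080 V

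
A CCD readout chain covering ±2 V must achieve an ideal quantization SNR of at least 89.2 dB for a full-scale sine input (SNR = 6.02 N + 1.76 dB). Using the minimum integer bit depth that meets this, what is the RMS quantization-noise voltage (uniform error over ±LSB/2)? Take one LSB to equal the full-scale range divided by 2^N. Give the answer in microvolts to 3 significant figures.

35.2 µV

The full-scale span is 2 − (-2) = 4 V.
N ≥ (89.2 − 1.76)/6.02 = 14.525 → N_min = 15.
LSB = 4 V / 2^15 = 122.07 µV.
σ_q = LSB/√12 = 122.07 µV/3.4641 = 35.2 µV.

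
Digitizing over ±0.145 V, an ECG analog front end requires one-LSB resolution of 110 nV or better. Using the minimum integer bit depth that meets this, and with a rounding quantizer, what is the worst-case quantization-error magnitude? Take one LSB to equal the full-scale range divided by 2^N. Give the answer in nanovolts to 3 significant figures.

34.6 nV

The full-scale span is 0.145 − (-0.145) = 0.29 V.
Required number of levels: 0.29/110 nV = 2.6364e6; smallest N with 2^N ≥ that is 22.
One LSB is 0.29 V / 4194304 = 69.141 nV.
Max error for round-to-nearest is LSB/2 = 34.6 nV.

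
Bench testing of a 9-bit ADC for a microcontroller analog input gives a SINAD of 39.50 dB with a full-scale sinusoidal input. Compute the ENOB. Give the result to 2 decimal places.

ENOB = (39.50 − 1.76)/6.02 = 6.2691 bits.

6.27 bits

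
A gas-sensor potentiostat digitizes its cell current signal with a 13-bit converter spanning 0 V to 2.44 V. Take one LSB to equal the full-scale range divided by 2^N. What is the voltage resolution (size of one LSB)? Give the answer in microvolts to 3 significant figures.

298 µV

V_FS = 2.44 V.
There are 2^13 = 8192 steps.
Step size = 2.44/8192 V = 298 µV.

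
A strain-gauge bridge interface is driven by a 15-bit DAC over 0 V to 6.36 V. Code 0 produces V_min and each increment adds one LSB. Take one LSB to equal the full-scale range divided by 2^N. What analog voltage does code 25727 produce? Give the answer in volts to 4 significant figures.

4.993 V

Span = 6.36 V. LSB = 6.36 V / 2^15.
V_out = V_min + code × LSB = 0 V + 25727 × 6.36 V / 32768
      = 0 + 4.99340 = 4.99340 V.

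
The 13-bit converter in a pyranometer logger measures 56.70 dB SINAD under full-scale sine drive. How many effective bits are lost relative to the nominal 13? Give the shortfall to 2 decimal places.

3.87 bits

Effective bits = (56.70 − 1.76)/6.02 = 9.1262.
Shortfall = 13 − 9.1262 = 3.8738 bits.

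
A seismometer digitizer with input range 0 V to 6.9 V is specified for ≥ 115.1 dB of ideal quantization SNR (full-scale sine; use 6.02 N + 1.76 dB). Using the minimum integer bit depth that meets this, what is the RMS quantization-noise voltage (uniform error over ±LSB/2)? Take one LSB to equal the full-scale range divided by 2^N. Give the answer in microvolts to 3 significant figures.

V_FS = 6.9 V.
6.02 N + 1.76 ≥ 115.1 gives N ≥ 18.827, so the minimum integer is 19.
LSB = 6.9 V ÷ 2^19 = 6.9/524288 V = 13.161 µV.
RMS noise = LSB/√12 = 3.80 µV.

3.80 µV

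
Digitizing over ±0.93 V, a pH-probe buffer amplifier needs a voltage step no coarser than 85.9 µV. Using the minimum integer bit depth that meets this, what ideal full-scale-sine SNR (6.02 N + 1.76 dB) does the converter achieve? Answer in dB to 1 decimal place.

92.1 dB

Range = 0.93 − (-0.93) = 1.86 V.
1.86 V / 85.9 µV = 21650. Since 2^14 = 16384 and 2^15 = 32768, N = 15.
Ideal SNR at N = 15: 6.02·15 + 1.76 = 92.1 dB.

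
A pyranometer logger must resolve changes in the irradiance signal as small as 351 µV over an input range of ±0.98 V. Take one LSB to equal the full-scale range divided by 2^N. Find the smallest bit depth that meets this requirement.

13 bits

Span: 0.98 V − (-0.98 V) = 1.96 V.
Required number of levels: 1.96/351 µV = 5584.0; smallest N with 2^N ≥ that is 13.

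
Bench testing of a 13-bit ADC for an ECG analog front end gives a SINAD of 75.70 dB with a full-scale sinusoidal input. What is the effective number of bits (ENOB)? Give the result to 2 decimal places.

Inverting SNR = 6.02 N + 1.76: N_eff = (75.70 − 1.76)/6.02 = 12.2824.

12.28 bits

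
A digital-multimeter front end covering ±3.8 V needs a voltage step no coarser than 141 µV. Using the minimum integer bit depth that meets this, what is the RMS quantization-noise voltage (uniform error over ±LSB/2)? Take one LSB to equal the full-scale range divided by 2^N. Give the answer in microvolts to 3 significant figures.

The full-scale span is 3.8 − (-3.8) = 7.6 V.
Required number of levels: 7.6/141 µV = 53901; smallest N with 2^N ≥ that is 16.
LSB = 7.6 V ÷ 2^16 = 7.6/65536 V = 115.97 µV.
σ_q = LSB/√12 = 115.97 µV/3.4641 = 33.5 µV.

33.5 µV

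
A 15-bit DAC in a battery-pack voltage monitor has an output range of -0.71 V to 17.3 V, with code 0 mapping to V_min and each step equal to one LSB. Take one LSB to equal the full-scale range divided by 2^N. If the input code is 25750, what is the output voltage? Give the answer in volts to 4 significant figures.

13.44 V

The full-scale span is 17.3 − (-0.71) = 18.01 V. LSB = 18.01 V / 2^15.
V_out = V_min + code × LSB = -0.71 V + 25750 × 18.01 V / 32768
      = -0.71 + 14.1528 = 13.4428 V.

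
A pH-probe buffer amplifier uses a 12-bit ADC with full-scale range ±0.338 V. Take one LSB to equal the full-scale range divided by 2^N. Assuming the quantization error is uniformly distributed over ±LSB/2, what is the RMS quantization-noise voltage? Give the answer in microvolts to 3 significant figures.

47.6 µV

Span: 0.338 V − (-0.338 V) = 0.676 V.
LSB = 0.676 V / 2^12 = 165.04 µV.
RMS of a uniform error over width LSB is LSB/√12 = 47.6 µV.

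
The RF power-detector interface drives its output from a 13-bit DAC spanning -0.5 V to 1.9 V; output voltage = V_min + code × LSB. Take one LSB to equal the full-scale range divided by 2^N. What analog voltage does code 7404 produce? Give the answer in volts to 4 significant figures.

The full-scale span is 1.9 − (-0.5) = 2.4 V. LSB = 2.4 V / 2^13.
V_out = -0.5 + 7404 × (2.4/8192) V
      = -0.5 + 2.16914 = 1.66914 V.

1.669 V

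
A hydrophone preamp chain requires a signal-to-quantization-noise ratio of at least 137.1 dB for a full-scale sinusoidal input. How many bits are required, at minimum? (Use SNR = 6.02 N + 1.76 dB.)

23 bits

Solving 6.02 N ≥ 137.1 − 1.76: N ≥ 22.482. Round up → N = 23.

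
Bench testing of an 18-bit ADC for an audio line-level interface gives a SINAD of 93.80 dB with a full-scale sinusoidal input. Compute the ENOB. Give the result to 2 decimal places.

ENOB = (93.80 − 1.76)/6.02 = 15.2890 bits.

15.29 bits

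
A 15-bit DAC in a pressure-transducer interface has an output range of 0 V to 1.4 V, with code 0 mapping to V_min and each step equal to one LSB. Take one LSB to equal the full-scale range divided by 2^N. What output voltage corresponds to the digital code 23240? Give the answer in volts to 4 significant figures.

V_FS = 1.4 V. LSB = 1.4 V / 2^15.
V_out = 0 + 23240 × (1.4/32768) V
      = 0 + 0.992920 = 0.992920 V.

0.9929 V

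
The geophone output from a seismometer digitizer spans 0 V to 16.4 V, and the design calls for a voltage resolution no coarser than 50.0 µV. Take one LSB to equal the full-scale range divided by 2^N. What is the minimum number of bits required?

Span = 16.4 V.
Need 2^N ≥ 16.4 V / 50.0 µV = 328000 → N_min = 19.

19 bits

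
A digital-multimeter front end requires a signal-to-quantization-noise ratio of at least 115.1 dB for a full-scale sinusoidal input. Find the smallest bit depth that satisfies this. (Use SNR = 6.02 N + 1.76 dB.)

19 bits

Required N = ⌈(115.1 − 1.76)/6.02⌉ = ⌈18.827⌉ = 19.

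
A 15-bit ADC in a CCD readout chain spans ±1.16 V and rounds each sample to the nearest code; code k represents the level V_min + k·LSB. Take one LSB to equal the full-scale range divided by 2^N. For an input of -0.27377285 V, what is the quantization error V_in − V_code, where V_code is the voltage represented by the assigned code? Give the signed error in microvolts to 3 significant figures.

+13.8 µV

Full-scale range = 1.16 V − (-1.16 V) = 2.32 V. LSB = 2.32 V / 2^15 ≈ 70.80 µV.
(V_in − V_min)/LSB = (-0.27377285 − (-1.16)) × 32768/2.32 = 12517.1945 → nearest code k = 12517.
Reconstructed level: -1.16 + 12517 × 2.32/32768 V = -0.27378662109 V.
Error = V_in − V_code = -0.27377285 − (-0.27378662109) = +13.8 µV.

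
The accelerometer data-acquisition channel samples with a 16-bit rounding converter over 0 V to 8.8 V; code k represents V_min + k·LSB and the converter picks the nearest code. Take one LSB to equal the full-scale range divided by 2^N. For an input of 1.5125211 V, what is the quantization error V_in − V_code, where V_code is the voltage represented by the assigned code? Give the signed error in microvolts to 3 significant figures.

Range is 8.8 V. LSB = 8.8 V / 2^16 ≈ 134.3 µV.
Position in LSBs: (1.5125211 − (0)) × 65536/8.8 = 11264.1571; rounding gives k = 11264.
Reconstructed level: 0 + 11264 × 8.8/65536 V = 1.5125000000 V.
e = 1.5125211 − (1.5125000000) = +21.1 µV.

+21.1 µV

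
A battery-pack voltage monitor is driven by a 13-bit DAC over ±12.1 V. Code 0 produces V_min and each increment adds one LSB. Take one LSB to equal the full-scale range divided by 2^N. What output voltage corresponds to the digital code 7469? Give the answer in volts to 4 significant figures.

9.964 V

Range = 12.1 − (-12.1) = 24.2 V. LSB = 24.2 V / 2^13.
Output = V_min + (7469/8192) × range = -12.1 + 0.911743 × 24.2 V
      = -12.1 + 22.0642 = 9.96418 V.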